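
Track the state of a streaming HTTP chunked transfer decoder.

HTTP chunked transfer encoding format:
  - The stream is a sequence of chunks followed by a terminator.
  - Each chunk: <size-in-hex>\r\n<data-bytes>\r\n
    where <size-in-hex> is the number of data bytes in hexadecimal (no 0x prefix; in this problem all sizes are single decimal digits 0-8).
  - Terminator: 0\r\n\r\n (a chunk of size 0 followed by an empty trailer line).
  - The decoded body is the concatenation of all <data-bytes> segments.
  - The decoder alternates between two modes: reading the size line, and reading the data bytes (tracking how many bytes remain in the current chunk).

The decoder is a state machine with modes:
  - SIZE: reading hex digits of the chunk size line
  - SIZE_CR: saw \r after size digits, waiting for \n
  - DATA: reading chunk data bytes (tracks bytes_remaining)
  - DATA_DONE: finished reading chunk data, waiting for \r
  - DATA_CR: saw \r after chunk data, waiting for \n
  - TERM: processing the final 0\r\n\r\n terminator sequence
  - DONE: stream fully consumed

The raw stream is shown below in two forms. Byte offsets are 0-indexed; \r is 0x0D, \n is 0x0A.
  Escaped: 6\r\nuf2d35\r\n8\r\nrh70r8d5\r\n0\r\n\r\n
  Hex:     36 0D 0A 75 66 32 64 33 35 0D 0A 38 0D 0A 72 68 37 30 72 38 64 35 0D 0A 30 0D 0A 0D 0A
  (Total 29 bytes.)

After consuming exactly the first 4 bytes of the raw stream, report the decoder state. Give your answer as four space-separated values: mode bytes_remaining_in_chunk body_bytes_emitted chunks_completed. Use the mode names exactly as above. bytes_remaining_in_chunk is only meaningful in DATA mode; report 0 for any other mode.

Byte 0 = '6': mode=SIZE remaining=0 emitted=0 chunks_done=0
Byte 1 = 0x0D: mode=SIZE_CR remaining=0 emitted=0 chunks_done=0
Byte 2 = 0x0A: mode=DATA remaining=6 emitted=0 chunks_done=0
Byte 3 = 'u': mode=DATA remaining=5 emitted=1 chunks_done=0

Answer: DATA 5 1 0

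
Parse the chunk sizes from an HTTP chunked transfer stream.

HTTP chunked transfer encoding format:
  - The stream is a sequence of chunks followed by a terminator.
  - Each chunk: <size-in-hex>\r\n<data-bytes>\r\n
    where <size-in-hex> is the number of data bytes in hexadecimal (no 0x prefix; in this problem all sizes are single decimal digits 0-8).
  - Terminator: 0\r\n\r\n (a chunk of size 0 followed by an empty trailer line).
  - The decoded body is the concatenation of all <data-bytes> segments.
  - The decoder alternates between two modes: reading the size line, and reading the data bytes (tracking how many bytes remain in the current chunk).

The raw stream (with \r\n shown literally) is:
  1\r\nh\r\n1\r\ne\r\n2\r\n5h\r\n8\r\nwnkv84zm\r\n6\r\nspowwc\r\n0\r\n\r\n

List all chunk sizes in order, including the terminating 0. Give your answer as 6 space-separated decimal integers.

Answer: 1 1 2 8 6 0

Derivation:
Chunk 1: stream[0..1]='1' size=0x1=1, data at stream[3..4]='h' -> body[0..1], body so far='h'
Chunk 2: stream[6..7]='1' size=0x1=1, data at stream[9..10]='e' -> body[1..2], body so far='he'
Chunk 3: stream[12..13]='2' size=0x2=2, data at stream[15..17]='5h' -> body[2..4], body so far='he5h'
Chunk 4: stream[19..20]='8' size=0x8=8, data at stream[22..30]='wnkv84zm' -> body[4..12], body so far='he5hwnkv84zm'
Chunk 5: stream[32..33]='6' size=0x6=6, data at stream[35..41]='spowwc' -> body[12..18], body so far='he5hwnkv84zmspowwc'
Chunk 6: stream[43..44]='0' size=0 (terminator). Final body='he5hwnkv84zmspowwc' (18 bytes)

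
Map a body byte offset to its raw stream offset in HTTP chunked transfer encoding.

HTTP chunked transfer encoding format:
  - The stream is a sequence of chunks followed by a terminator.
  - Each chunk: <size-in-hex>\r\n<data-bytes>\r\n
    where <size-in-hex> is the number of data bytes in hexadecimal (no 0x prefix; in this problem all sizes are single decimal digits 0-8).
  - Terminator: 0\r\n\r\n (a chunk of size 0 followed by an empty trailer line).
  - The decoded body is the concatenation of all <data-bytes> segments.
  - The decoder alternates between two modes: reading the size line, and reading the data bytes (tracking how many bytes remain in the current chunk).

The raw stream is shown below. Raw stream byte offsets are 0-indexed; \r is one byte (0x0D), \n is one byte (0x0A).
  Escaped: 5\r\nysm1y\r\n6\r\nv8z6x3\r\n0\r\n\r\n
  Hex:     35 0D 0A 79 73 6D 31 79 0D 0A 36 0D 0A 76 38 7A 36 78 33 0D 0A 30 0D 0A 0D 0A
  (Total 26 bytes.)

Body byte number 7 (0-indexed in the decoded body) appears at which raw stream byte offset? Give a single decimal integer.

Chunk 1: stream[0..1]='5' size=0x5=5, data at stream[3..8]='ysm1y' -> body[0..5], body so far='ysm1y'
Chunk 2: stream[10..11]='6' size=0x6=6, data at stream[13..19]='v8z6x3' -> body[5..11], body so far='ysm1yv8z6x3'
Chunk 3: stream[21..22]='0' size=0 (terminator). Final body='ysm1yv8z6x3' (11 bytes)
Body byte 7 at stream offset 15

Answer: 15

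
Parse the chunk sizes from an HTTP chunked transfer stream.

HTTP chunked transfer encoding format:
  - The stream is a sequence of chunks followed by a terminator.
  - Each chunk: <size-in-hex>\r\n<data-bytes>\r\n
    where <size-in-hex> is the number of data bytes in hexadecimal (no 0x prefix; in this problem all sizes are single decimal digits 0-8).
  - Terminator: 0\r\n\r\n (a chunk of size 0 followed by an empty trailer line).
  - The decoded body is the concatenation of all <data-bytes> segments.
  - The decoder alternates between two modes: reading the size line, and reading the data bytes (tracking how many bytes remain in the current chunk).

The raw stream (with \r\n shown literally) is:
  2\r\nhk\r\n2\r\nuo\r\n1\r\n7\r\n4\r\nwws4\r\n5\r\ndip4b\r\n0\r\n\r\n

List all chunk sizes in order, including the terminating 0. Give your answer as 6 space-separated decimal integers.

Answer: 2 2 1 4 5 0

Derivation:
Chunk 1: stream[0..1]='2' size=0x2=2, data at stream[3..5]='hk' -> body[0..2], body so far='hk'
Chunk 2: stream[7..8]='2' size=0x2=2, data at stream[10..12]='uo' -> body[2..4], body so far='hkuo'
Chunk 3: stream[14..15]='1' size=0x1=1, data at stream[17..18]='7' -> body[4..5], body so far='hkuo7'
Chunk 4: stream[20..21]='4' size=0x4=4, data at stream[23..27]='wws4' -> body[5..9], body so far='hkuo7wws4'
Chunk 5: stream[29..30]='5' size=0x5=5, data at stream[32..37]='dip4b' -> body[9..14], body so far='hkuo7wws4dip4b'
Chunk 6: stream[39..40]='0' size=0 (terminator). Final body='hkuo7wws4dip4b' (14 bytes)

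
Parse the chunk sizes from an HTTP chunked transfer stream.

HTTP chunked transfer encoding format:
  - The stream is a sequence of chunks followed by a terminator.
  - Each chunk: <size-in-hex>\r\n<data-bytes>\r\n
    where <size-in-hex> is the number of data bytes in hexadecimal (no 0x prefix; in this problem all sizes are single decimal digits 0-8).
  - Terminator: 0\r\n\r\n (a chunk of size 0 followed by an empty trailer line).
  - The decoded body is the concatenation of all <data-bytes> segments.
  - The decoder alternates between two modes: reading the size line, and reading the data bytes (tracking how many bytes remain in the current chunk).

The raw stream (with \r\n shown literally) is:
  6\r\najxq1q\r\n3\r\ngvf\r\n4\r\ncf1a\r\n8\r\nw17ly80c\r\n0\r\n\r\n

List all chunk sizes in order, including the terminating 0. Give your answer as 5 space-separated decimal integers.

Chunk 1: stream[0..1]='6' size=0x6=6, data at stream[3..9]='ajxq1q' -> body[0..6], body so far='ajxq1q'
Chunk 2: stream[11..12]='3' size=0x3=3, data at stream[14..17]='gvf' -> body[6..9], body so far='ajxq1qgvf'
Chunk 3: stream[19..20]='4' size=0x4=4, data at stream[22..26]='cf1a' -> body[9..13], body so far='ajxq1qgvfcf1a'
Chunk 4: stream[28..29]='8' size=0x8=8, data at stream[31..39]='w17ly80c' -> body[13..21], body so far='ajxq1qgvfcf1aw17ly80c'
Chunk 5: stream[41..42]='0' size=0 (terminator). Final body='ajxq1qgvfcf1aw17ly80c' (21 bytes)

Answer: 6 3 4 8 0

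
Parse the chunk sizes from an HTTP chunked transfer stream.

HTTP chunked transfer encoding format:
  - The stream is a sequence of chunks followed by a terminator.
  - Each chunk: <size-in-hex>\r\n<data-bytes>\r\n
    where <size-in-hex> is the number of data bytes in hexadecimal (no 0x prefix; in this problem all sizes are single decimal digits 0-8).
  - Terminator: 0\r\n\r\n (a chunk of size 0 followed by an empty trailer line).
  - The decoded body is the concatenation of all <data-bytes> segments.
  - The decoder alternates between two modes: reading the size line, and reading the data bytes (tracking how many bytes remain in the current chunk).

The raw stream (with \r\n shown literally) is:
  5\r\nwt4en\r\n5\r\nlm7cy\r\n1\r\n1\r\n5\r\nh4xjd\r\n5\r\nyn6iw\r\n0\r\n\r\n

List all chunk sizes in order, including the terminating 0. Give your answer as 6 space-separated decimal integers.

Chunk 1: stream[0..1]='5' size=0x5=5, data at stream[3..8]='wt4en' -> body[0..5], body so far='wt4en'
Chunk 2: stream[10..11]='5' size=0x5=5, data at stream[13..18]='lm7cy' -> body[5..10], body so far='wt4enlm7cy'
Chunk 3: stream[20..21]='1' size=0x1=1, data at stream[23..24]='1' -> body[10..11], body so far='wt4enlm7cy1'
Chunk 4: stream[26..27]='5' size=0x5=5, data at stream[29..34]='h4xjd' -> body[11..16], body so far='wt4enlm7cy1h4xjd'
Chunk 5: stream[36..37]='5' size=0x5=5, data at stream[39..44]='yn6iw' -> body[16..21], body so far='wt4enlm7cy1h4xjdyn6iw'
Chunk 6: stream[46..47]='0' size=0 (terminator). Final body='wt4enlm7cy1h4xjdyn6iw' (21 bytes)

Answer: 5 5 1 5 5 0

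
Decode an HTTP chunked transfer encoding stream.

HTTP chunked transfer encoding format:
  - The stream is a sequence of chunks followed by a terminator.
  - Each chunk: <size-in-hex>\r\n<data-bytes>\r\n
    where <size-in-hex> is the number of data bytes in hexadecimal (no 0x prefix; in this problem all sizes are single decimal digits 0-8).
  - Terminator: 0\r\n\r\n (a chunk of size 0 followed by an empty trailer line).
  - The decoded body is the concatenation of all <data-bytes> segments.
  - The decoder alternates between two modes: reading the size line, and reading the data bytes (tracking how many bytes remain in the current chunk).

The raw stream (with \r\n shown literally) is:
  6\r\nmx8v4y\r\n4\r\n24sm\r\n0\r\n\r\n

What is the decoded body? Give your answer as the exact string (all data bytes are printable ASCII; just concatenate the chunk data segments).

Chunk 1: stream[0..1]='6' size=0x6=6, data at stream[3..9]='mx8v4y' -> body[0..6], body so far='mx8v4y'
Chunk 2: stream[11..12]='4' size=0x4=4, data at stream[14..18]='24sm' -> body[6..10], body so far='mx8v4y24sm'
Chunk 3: stream[20..21]='0' size=0 (terminator). Final body='mx8v4y24sm' (10 bytes)

Answer: mx8v4y24sm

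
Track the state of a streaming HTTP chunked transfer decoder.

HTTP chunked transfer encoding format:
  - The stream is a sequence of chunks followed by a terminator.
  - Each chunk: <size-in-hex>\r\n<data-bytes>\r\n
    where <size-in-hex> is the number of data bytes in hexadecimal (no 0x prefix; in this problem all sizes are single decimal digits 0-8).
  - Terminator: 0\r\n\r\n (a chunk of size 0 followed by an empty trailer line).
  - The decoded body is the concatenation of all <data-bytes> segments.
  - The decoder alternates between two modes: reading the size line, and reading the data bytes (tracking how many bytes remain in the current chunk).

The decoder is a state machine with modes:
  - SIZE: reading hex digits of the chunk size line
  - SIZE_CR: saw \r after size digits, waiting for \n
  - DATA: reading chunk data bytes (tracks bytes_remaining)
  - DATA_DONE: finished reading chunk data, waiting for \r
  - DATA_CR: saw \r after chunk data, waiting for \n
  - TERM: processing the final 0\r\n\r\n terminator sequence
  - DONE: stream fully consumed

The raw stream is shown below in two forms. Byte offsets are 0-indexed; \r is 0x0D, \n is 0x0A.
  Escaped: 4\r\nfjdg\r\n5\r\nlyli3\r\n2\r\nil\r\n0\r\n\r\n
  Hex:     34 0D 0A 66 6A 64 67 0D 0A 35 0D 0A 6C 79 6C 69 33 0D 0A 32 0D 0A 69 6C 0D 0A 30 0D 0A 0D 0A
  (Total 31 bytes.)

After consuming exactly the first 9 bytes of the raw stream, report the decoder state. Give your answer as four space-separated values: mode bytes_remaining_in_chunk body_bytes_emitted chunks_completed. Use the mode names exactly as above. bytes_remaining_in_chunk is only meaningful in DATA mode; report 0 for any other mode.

Byte 0 = '4': mode=SIZE remaining=0 emitted=0 chunks_done=0
Byte 1 = 0x0D: mode=SIZE_CR remaining=0 emitted=0 chunks_done=0
Byte 2 = 0x0A: mode=DATA remaining=4 emitted=0 chunks_done=0
Byte 3 = 'f': mode=DATA remaining=3 emitted=1 chunks_done=0
Byte 4 = 'j': mode=DATA remaining=2 emitted=2 chunks_done=0
Byte 5 = 'd': mode=DATA remaining=1 emitted=3 chunks_done=0
Byte 6 = 'g': mode=DATA_DONE remaining=0 emitted=4 chunks_done=0
Byte 7 = 0x0D: mode=DATA_CR remaining=0 emitted=4 chunks_done=0
Byte 8 = 0x0A: mode=SIZE remaining=0 emitted=4 chunks_done=1

Answer: SIZE 0 4 1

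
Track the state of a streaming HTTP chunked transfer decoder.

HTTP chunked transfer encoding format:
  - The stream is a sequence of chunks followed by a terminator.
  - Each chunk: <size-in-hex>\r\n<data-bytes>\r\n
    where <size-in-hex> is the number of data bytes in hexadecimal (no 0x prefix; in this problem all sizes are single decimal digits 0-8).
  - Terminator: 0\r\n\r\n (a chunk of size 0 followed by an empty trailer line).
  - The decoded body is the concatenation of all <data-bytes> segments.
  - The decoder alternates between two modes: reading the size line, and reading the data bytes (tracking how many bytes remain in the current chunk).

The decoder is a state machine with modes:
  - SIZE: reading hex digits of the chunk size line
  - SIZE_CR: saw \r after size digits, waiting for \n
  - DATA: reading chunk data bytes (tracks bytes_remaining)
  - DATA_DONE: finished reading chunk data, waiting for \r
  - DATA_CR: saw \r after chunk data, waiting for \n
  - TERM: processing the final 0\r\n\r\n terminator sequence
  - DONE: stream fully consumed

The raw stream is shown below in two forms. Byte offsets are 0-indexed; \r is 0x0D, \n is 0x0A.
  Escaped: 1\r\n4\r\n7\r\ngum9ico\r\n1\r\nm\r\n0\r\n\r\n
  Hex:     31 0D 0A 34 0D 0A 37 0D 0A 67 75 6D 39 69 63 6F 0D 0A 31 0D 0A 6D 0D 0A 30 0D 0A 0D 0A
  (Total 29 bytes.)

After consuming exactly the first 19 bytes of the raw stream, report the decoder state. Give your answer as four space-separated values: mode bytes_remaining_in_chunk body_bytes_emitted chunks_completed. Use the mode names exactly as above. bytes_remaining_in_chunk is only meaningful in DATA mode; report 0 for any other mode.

Byte 0 = '1': mode=SIZE remaining=0 emitted=0 chunks_done=0
Byte 1 = 0x0D: mode=SIZE_CR remaining=0 emitted=0 chunks_done=0
Byte 2 = 0x0A: mode=DATA remaining=1 emitted=0 chunks_done=0
Byte 3 = '4': mode=DATA_DONE remaining=0 emitted=1 chunks_done=0
Byte 4 = 0x0D: mode=DATA_CR remaining=0 emitted=1 chunks_done=0
Byte 5 = 0x0A: mode=SIZE remaining=0 emitted=1 chunks_done=1
Byte 6 = '7': mode=SIZE remaining=0 emitted=1 chunks_done=1
Byte 7 = 0x0D: mode=SIZE_CR remaining=0 emitted=1 chunks_done=1
Byte 8 = 0x0A: mode=DATA remaining=7 emitted=1 chunks_done=1
Byte 9 = 'g': mode=DATA remaining=6 emitted=2 chunks_done=1
Byte 10 = 'u': mode=DATA remaining=5 emitted=3 chunks_done=1
Byte 11 = 'm': mode=DATA remaining=4 emitted=4 chunks_done=1
Byte 12 = '9': mode=DATA remaining=3 emitted=5 chunks_done=1
Byte 13 = 'i': mode=DATA remaining=2 emitted=6 chunks_done=1
Byte 14 = 'c': mode=DATA remaining=1 emitted=7 chunks_done=1
Byte 15 = 'o': mode=DATA_DONE remaining=0 emitted=8 chunks_done=1
Byte 16 = 0x0D: mode=DATA_CR remaining=0 emitted=8 chunks_done=1
Byte 17 = 0x0A: mode=SIZE remaining=0 emitted=8 chunks_done=2
Byte 18 = '1': mode=SIZE remaining=0 emitted=8 chunks_done=2

Answer: SIZE 0 8 2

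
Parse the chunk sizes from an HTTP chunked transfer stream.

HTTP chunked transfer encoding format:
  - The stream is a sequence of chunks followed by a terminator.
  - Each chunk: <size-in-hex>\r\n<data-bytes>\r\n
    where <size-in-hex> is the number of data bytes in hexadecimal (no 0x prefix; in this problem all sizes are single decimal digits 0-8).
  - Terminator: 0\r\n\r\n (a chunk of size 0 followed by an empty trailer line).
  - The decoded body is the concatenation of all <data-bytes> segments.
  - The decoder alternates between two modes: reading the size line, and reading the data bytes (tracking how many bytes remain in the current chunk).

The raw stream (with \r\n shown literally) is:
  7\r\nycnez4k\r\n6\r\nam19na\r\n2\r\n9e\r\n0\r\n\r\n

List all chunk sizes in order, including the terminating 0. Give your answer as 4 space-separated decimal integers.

Chunk 1: stream[0..1]='7' size=0x7=7, data at stream[3..10]='ycnez4k' -> body[0..7], body so far='ycnez4k'
Chunk 2: stream[12..13]='6' size=0x6=6, data at stream[15..21]='am19na' -> body[7..13], body so far='ycnez4kam19na'
Chunk 3: stream[23..24]='2' size=0x2=2, data at stream[26..28]='9e' -> body[13..15], body so far='ycnez4kam19na9e'
Chunk 4: stream[30..31]='0' size=0 (terminator). Final body='ycnez4kam19na9e' (15 bytes)

Answer: 7 6 2 0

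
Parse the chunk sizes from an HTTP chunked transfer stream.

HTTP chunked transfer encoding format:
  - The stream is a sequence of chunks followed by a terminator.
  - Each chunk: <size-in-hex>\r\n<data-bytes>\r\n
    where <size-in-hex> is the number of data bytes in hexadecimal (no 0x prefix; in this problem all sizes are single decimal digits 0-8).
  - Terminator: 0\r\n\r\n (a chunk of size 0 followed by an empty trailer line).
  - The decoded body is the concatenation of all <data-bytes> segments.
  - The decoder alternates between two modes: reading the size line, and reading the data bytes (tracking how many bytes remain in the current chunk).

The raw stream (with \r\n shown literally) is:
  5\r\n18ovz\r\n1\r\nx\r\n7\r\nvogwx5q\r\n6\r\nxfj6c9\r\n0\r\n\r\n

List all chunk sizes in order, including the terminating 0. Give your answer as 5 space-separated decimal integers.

Answer: 5 1 7 6 0

Derivation:
Chunk 1: stream[0..1]='5' size=0x5=5, data at stream[3..8]='18ovz' -> body[0..5], body so far='18ovz'
Chunk 2: stream[10..11]='1' size=0x1=1, data at stream[13..14]='x' -> body[5..6], body so far='18ovzx'
Chunk 3: stream[16..17]='7' size=0x7=7, data at stream[19..26]='vogwx5q' -> body[6..13], body so far='18ovzxvogwx5q'
Chunk 4: stream[28..29]='6' size=0x6=6, data at stream[31..37]='xfj6c9' -> body[13..19], body so far='18ovzxvogwx5qxfj6c9'
Chunk 5: stream[39..40]='0' size=0 (terminator). Final body='18ovzxvogwx5qxfj6c9' (19 bytes)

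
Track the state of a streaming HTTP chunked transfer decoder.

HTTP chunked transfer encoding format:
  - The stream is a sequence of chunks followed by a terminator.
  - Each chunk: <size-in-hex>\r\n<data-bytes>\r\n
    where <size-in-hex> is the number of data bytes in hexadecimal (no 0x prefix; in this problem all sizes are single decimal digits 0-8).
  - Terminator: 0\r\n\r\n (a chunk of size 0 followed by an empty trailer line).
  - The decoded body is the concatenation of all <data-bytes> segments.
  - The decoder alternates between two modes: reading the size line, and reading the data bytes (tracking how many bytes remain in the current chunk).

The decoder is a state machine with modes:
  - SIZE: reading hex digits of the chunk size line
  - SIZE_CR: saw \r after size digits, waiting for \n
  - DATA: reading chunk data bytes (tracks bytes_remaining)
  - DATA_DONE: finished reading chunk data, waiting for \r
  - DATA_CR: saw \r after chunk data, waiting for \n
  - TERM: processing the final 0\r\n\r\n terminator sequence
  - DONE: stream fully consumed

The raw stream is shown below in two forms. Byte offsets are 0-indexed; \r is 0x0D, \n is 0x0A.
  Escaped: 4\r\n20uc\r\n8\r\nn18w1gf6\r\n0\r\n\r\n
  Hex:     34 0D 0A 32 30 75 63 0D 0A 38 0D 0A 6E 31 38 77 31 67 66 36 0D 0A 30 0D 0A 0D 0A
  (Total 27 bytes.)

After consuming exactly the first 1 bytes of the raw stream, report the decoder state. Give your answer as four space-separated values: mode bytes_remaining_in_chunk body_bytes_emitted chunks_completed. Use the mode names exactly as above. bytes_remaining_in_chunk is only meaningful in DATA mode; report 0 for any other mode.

Byte 0 = '4': mode=SIZE remaining=0 emitted=0 chunks_done=0

Answer: SIZE 0 0 0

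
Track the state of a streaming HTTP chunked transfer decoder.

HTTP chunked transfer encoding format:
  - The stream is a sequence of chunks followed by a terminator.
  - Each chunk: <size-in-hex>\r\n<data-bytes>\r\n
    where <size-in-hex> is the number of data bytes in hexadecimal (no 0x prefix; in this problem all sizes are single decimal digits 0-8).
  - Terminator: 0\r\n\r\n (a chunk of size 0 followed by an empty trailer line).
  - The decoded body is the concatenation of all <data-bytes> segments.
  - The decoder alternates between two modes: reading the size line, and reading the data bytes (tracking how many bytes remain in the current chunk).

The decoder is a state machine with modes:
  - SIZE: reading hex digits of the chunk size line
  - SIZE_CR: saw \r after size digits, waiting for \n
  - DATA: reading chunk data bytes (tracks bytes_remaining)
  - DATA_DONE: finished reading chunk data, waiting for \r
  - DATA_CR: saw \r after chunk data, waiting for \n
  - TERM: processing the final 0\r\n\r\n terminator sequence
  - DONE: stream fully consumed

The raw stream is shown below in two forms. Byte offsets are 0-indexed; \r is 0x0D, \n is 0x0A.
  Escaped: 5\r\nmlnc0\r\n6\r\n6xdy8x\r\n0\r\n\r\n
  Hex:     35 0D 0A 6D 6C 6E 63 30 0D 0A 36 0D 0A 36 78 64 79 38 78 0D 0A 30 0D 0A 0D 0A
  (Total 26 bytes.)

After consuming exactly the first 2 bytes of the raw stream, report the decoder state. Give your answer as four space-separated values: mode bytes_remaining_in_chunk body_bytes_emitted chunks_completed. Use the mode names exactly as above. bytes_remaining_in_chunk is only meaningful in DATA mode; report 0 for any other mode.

Answer: SIZE_CR 0 0 0

Derivation:
Byte 0 = '5': mode=SIZE remaining=0 emitted=0 chunks_done=0
Byte 1 = 0x0D: mode=SIZE_CR remaining=0 emitted=0 chunks_done=0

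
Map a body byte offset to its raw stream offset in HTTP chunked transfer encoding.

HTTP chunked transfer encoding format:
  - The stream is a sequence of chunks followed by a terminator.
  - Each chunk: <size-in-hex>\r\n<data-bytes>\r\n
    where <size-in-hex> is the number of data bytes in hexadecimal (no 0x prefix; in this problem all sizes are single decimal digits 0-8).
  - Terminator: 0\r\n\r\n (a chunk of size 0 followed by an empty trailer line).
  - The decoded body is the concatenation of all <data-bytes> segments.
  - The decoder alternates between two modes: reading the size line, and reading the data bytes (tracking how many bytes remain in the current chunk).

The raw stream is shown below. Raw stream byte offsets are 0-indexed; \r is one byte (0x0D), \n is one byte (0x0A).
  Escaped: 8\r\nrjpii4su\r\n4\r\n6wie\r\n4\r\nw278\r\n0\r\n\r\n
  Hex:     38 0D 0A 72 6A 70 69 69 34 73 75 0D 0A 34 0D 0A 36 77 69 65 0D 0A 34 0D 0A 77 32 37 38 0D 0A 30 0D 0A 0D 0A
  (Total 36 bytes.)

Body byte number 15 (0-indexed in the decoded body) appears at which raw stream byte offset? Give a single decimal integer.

Chunk 1: stream[0..1]='8' size=0x8=8, data at stream[3..11]='rjpii4su' -> body[0..8], body so far='rjpii4su'
Chunk 2: stream[13..14]='4' size=0x4=4, data at stream[16..20]='6wie' -> body[8..12], body so far='rjpii4su6wie'
Chunk 3: stream[22..23]='4' size=0x4=4, data at stream[25..29]='w278' -> body[12..16], body so far='rjpii4su6wiew278'
Chunk 4: stream[31..32]='0' size=0 (terminator). Final body='rjpii4su6wiew278' (16 bytes)
Body byte 15 at stream offset 28

Answer: 28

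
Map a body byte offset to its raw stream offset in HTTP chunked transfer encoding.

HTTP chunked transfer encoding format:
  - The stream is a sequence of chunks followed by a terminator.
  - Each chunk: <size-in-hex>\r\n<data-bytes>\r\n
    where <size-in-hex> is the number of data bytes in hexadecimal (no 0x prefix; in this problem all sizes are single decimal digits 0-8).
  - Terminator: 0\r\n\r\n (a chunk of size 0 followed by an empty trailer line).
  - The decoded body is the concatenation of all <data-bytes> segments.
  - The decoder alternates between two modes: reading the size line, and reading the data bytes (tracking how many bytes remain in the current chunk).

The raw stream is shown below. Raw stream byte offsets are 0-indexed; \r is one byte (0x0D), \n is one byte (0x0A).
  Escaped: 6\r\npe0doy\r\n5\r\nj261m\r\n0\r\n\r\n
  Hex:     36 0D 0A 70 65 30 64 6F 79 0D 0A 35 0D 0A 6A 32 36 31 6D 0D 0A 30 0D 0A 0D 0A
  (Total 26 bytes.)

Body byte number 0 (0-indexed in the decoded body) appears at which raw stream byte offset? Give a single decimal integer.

Answer: 3

Derivation:
Chunk 1: stream[0..1]='6' size=0x6=6, data at stream[3..9]='pe0doy' -> body[0..6], body so far='pe0doy'
Chunk 2: stream[11..12]='5' size=0x5=5, data at stream[14..19]='j261m' -> body[6..11], body so far='pe0doyj261m'
Chunk 3: stream[21..22]='0' size=0 (terminator). Final body='pe0doyj261m' (11 bytes)
Body byte 0 at stream offset 3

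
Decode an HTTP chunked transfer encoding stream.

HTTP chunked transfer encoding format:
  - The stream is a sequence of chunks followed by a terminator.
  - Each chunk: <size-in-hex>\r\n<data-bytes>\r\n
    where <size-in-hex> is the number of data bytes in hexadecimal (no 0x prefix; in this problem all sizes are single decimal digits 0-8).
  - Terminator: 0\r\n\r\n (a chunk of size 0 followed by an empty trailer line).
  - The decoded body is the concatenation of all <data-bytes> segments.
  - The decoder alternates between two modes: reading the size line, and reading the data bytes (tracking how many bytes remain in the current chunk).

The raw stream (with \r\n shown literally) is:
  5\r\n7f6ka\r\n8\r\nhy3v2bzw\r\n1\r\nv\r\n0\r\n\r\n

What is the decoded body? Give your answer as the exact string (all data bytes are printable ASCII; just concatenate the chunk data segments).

Chunk 1: stream[0..1]='5' size=0x5=5, data at stream[3..8]='7f6ka' -> body[0..5], body so far='7f6ka'
Chunk 2: stream[10..11]='8' size=0x8=8, data at stream[13..21]='hy3v2bzw' -> body[5..13], body so far='7f6kahy3v2bzw'
Chunk 3: stream[23..24]='1' size=0x1=1, data at stream[26..27]='v' -> body[13..14], body so far='7f6kahy3v2bzwv'
Chunk 4: stream[29..30]='0' size=0 (terminator). Final body='7f6kahy3v2bzwv' (14 bytes)

Answer: 7f6kahy3v2bzwv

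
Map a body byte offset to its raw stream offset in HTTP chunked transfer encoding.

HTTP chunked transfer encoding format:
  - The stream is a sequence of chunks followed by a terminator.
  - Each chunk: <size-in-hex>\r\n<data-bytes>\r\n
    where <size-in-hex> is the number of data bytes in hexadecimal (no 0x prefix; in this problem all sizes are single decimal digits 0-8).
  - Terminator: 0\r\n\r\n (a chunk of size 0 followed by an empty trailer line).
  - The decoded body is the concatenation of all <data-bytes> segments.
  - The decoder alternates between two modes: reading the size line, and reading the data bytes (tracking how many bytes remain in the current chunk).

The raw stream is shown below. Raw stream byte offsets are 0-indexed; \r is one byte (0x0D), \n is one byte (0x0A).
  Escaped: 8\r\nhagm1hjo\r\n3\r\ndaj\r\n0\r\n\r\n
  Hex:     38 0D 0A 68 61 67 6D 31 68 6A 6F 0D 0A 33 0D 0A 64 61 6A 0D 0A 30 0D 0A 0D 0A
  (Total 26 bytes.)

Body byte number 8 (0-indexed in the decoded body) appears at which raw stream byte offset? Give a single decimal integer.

Chunk 1: stream[0..1]='8' size=0x8=8, data at stream[3..11]='hagm1hjo' -> body[0..8], body so far='hagm1hjo'
Chunk 2: stream[13..14]='3' size=0x3=3, data at stream[16..19]='daj' -> body[8..11], body so far='hagm1hjodaj'
Chunk 3: stream[21..22]='0' size=0 (terminator). Final body='hagm1hjodaj' (11 bytes)
Body byte 8 at stream offset 16

Answer: 16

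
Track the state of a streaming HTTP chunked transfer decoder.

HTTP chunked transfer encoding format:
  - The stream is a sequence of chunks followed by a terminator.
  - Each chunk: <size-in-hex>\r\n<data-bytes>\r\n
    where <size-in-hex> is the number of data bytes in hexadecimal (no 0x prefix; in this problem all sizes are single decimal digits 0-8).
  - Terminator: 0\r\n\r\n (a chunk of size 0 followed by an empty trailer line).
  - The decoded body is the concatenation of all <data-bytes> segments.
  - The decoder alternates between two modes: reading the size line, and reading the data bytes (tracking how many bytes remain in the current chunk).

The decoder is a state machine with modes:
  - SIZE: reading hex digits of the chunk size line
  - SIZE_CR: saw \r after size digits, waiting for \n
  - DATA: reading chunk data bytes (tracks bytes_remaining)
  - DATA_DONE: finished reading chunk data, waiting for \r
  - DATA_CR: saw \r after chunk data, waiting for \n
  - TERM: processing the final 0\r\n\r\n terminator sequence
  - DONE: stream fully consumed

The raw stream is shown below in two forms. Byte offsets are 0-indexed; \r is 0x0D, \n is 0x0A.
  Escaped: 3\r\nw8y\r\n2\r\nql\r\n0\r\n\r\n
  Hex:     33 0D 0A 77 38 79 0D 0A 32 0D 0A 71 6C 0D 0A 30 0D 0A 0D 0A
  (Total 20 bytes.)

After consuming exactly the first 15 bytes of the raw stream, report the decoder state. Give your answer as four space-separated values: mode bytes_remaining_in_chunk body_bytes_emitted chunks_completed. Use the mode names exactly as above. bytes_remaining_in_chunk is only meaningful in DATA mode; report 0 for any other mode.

Answer: SIZE 0 5 2

Derivation:
Byte 0 = '3': mode=SIZE remaining=0 emitted=0 chunks_done=0
Byte 1 = 0x0D: mode=SIZE_CR remaining=0 emitted=0 chunks_done=0
Byte 2 = 0x0A: mode=DATA remaining=3 emitted=0 chunks_done=0
Byte 3 = 'w': mode=DATA remaining=2 emitted=1 chunks_done=0
Byte 4 = '8': mode=DATA remaining=1 emitted=2 chunks_done=0
Byte 5 = 'y': mode=DATA_DONE remaining=0 emitted=3 chunks_done=0
Byte 6 = 0x0D: mode=DATA_CR remaining=0 emitted=3 chunks_done=0
Byte 7 = 0x0A: mode=SIZE remaining=0 emitted=3 chunks_done=1
Byte 8 = '2': mode=SIZE remaining=0 emitted=3 chunks_done=1
Byte 9 = 0x0D: mode=SIZE_CR remaining=0 emitted=3 chunks_done=1
Byte 10 = 0x0A: mode=DATA remaining=2 emitted=3 chunks_done=1
Byte 11 = 'q': mode=DATA remaining=1 emitted=4 chunks_done=1
Byte 12 = 'l': mode=DATA_DONE remaining=0 emitted=5 chunks_done=1
Byte 13 = 0x0D: mode=DATA_CR remaining=0 emitted=5 chunks_done=1
Byte 14 = 0x0A: mode=SIZE remaining=0 emitted=5 chunks_done=2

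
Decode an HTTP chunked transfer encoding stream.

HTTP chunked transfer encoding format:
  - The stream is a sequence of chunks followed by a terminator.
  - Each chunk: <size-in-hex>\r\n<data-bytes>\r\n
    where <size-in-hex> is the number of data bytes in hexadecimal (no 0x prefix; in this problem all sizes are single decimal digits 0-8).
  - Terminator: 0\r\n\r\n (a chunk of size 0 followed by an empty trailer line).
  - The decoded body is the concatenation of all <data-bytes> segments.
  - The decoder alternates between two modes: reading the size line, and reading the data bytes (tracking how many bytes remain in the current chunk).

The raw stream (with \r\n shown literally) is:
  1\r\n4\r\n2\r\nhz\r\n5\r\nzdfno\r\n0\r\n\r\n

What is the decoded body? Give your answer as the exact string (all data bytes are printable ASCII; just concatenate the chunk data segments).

Chunk 1: stream[0..1]='1' size=0x1=1, data at stream[3..4]='4' -> body[0..1], body so far='4'
Chunk 2: stream[6..7]='2' size=0x2=2, data at stream[9..11]='hz' -> body[1..3], body so far='4hz'
Chunk 3: stream[13..14]='5' size=0x5=5, data at stream[16..21]='zdfno' -> body[3..8], body so far='4hzzdfno'
Chunk 4: stream[23..24]='0' size=0 (terminator). Final body='4hzzdfno' (8 bytes)

Answer: 4hzzdfno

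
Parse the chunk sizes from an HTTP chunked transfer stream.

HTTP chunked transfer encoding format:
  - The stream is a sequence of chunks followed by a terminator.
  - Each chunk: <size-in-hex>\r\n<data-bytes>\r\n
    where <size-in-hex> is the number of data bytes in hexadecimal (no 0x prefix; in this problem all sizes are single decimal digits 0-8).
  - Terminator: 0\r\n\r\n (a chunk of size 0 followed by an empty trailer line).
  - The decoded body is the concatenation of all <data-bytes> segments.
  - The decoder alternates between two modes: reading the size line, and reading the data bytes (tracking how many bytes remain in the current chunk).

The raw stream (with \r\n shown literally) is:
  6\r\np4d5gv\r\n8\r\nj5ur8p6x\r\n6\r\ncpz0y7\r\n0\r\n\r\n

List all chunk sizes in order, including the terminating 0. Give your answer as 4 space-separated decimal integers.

Answer: 6 8 6 0

Derivation:
Chunk 1: stream[0..1]='6' size=0x6=6, data at stream[3..9]='p4d5gv' -> body[0..6], body so far='p4d5gv'
Chunk 2: stream[11..12]='8' size=0x8=8, data at stream[14..22]='j5ur8p6x' -> body[6..14], body so far='p4d5gvj5ur8p6x'
Chunk 3: stream[24..25]='6' size=0x6=6, data at stream[27..33]='cpz0y7' -> body[14..20], body so far='p4d5gvj5ur8p6xcpz0y7'
Chunk 4: stream[35..36]='0' size=0 (terminator). Final body='p4d5gvj5ur8p6xcpz0y7' (20 bytes)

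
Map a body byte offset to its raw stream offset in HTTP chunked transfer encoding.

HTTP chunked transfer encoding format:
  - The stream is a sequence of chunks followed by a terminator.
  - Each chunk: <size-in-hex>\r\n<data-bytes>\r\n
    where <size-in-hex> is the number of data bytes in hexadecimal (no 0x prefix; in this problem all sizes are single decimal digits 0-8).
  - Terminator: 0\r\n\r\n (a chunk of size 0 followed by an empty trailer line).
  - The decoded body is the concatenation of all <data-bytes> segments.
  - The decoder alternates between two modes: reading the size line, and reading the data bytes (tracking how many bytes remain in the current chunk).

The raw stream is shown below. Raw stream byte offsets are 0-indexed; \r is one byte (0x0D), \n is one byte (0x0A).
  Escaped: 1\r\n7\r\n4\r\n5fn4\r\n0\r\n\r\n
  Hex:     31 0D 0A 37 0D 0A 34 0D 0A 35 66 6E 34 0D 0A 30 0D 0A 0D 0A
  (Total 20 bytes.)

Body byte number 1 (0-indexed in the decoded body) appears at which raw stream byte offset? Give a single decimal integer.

Chunk 1: stream[0..1]='1' size=0x1=1, data at stream[3..4]='7' -> body[0..1], body so far='7'
Chunk 2: stream[6..7]='4' size=0x4=4, data at stream[9..13]='5fn4' -> body[1..5], body so far='75fn4'
Chunk 3: stream[15..16]='0' size=0 (terminator). Final body='75fn4' (5 bytes)
Body byte 1 at stream offset 9

Answer: 9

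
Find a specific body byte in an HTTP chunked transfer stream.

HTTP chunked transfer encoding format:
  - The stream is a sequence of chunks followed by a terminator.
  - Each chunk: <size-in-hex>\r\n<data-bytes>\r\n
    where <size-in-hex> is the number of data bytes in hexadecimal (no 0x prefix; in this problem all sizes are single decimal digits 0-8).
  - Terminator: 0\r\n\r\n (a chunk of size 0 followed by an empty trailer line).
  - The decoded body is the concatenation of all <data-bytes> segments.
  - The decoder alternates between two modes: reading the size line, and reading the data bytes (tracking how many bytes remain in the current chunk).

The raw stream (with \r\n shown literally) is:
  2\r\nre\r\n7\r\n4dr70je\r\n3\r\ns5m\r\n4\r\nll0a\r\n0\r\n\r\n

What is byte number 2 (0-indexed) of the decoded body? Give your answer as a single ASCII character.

Answer: 4

Derivation:
Chunk 1: stream[0..1]='2' size=0x2=2, data at stream[3..5]='re' -> body[0..2], body so far='re'
Chunk 2: stream[7..8]='7' size=0x7=7, data at stream[10..17]='4dr70je' -> body[2..9], body so far='re4dr70je'
Chunk 3: stream[19..20]='3' size=0x3=3, data at stream[22..25]='s5m' -> body[9..12], body so far='re4dr70jes5m'
Chunk 4: stream[27..28]='4' size=0x4=4, data at stream[30..34]='ll0a' -> body[12..16], body so far='re4dr70jes5mll0a'
Chunk 5: stream[36..37]='0' size=0 (terminator). Final body='re4dr70jes5mll0a' (16 bytes)
Body byte 2 = '4'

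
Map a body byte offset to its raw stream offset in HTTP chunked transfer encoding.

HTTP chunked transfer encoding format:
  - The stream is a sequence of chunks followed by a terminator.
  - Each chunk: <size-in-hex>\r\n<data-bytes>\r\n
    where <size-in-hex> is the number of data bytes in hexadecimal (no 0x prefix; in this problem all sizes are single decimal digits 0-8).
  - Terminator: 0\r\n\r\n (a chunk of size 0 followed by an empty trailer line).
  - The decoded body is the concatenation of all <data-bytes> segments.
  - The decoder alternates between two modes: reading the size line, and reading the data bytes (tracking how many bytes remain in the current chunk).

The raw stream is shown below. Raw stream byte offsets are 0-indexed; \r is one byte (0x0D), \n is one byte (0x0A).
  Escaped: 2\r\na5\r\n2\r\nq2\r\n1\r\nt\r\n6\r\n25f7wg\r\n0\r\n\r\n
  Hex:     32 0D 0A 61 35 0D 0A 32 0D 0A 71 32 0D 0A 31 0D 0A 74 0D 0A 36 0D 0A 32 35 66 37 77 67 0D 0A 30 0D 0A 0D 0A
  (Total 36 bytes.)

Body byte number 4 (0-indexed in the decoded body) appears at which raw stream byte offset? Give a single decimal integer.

Chunk 1: stream[0..1]='2' size=0x2=2, data at stream[3..5]='a5' -> body[0..2], body so far='a5'
Chunk 2: stream[7..8]='2' size=0x2=2, data at stream[10..12]='q2' -> body[2..4], body so far='a5q2'
Chunk 3: stream[14..15]='1' size=0x1=1, data at stream[17..18]='t' -> body[4..5], body so far='a5q2t'
Chunk 4: stream[20..21]='6' size=0x6=6, data at stream[23..29]='25f7wg' -> body[5..11], body so far='a5q2t25f7wg'
Chunk 5: stream[31..32]='0' size=0 (terminator). Final body='a5q2t25f7wg' (11 bytes)
Body byte 4 at stream offset 17

Answer: 17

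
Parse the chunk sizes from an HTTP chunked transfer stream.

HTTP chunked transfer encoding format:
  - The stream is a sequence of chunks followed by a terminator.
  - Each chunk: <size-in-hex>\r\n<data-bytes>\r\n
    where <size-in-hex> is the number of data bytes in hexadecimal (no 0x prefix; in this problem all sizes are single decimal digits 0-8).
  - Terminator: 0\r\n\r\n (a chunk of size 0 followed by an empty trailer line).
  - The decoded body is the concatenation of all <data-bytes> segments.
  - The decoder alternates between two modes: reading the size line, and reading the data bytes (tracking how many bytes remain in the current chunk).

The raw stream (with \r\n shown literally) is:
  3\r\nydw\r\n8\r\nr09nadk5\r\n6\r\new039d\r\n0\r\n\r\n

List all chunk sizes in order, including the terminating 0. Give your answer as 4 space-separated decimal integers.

Chunk 1: stream[0..1]='3' size=0x3=3, data at stream[3..6]='ydw' -> body[0..3], body so far='ydw'
Chunk 2: stream[8..9]='8' size=0x8=8, data at stream[11..19]='r09nadk5' -> body[3..11], body so far='ydwr09nadk5'
Chunk 3: stream[21..22]='6' size=0x6=6, data at stream[24..30]='ew039d' -> body[11..17], body so far='ydwr09nadk5ew039d'
Chunk 4: stream[32..33]='0' size=0 (terminator). Final body='ydwr09nadk5ew039d' (17 bytes)

Answer: 3 8 6 0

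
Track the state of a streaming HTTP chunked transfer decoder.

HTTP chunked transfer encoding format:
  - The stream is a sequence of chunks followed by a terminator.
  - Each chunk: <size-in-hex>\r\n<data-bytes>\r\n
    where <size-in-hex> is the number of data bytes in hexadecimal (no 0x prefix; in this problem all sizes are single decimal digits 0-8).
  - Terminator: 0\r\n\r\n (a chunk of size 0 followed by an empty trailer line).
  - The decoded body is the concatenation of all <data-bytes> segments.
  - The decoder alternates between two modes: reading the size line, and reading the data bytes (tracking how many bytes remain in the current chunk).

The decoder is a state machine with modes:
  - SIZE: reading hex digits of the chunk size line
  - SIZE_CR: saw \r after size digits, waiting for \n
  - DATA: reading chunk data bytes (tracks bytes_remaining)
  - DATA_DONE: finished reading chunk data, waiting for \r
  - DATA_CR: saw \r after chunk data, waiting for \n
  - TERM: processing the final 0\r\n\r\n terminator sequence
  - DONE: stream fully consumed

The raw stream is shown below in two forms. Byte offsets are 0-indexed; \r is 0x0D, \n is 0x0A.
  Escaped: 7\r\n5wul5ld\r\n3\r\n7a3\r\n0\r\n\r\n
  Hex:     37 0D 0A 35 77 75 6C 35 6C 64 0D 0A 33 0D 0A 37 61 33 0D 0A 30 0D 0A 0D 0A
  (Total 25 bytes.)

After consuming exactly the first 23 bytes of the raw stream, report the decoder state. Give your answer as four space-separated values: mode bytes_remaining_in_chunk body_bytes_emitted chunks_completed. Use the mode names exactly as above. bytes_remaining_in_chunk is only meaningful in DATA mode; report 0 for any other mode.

Answer: TERM 0 10 2

Derivation:
Byte 0 = '7': mode=SIZE remaining=0 emitted=0 chunks_done=0
Byte 1 = 0x0D: mode=SIZE_CR remaining=0 emitted=0 chunks_done=0
Byte 2 = 0x0A: mode=DATA remaining=7 emitted=0 chunks_done=0
Byte 3 = '5': mode=DATA remaining=6 emitted=1 chunks_done=0
Byte 4 = 'w': mode=DATA remaining=5 emitted=2 chunks_done=0
Byte 5 = 'u': mode=DATA remaining=4 emitted=3 chunks_done=0
Byte 6 = 'l': mode=DATA remaining=3 emitted=4 chunks_done=0
Byte 7 = '5': mode=DATA remaining=2 emitted=5 chunks_done=0
Byte 8 = 'l': mode=DATA remaining=1 emitted=6 chunks_done=0
Byte 9 = 'd': mode=DATA_DONE remaining=0 emitted=7 chunks_done=0
Byte 10 = 0x0D: mode=DATA_CR remaining=0 emitted=7 chunks_done=0
Byte 11 = 0x0A: mode=SIZE remaining=0 emitted=7 chunks_done=1
Byte 12 = '3': mode=SIZE remaining=0 emitted=7 chunks_done=1
Byte 13 = 0x0D: mode=SIZE_CR remaining=0 emitted=7 chunks_done=1
Byte 14 = 0x0A: mode=DATA remaining=3 emitted=7 chunks_done=1
Byte 15 = '7': mode=DATA remaining=2 emitted=8 chunks_done=1
Byte 16 = 'a': mode=DATA remaining=1 emitted=9 chunks_done=1
Byte 17 = '3': mode=DATA_DONE remaining=0 emitted=10 chunks_done=1
Byte 18 = 0x0D: mode=DATA_CR remaining=0 emitted=10 chunks_done=1
Byte 19 = 0x0A: mode=SIZE remaining=0 emitted=10 chunks_done=2
Byte 20 = '0': mode=SIZE remaining=0 emitted=10 chunks_done=2
Byte 21 = 0x0D: mode=SIZE_CR remaining=0 emitted=10 chunks_done=2
Byte 22 = 0x0A: mode=TERM remaining=0 emitted=10 chunks_done=2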